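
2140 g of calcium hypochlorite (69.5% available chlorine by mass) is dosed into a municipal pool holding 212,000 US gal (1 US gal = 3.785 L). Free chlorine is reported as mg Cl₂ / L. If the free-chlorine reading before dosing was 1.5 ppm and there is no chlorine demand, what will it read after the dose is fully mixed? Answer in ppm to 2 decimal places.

Volume: 212,000 US gal × 3.785 L/gal = 802,420 L.
Available chlorine delivered: 2140 g × 0.695 = 1487 g as Cl₂.
Concentration rise: 1487 g / 802,420 L = 1.854 mg/L = 1.85 ppm.
Final FC: 1.5 + 1.85 = 3.35 ppm.

3.35 ppm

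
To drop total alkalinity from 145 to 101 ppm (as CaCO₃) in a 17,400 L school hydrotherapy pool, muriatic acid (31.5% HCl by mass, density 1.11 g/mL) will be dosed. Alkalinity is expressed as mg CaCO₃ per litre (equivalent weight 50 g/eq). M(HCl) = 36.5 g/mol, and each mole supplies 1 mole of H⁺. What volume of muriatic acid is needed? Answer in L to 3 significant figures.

1.60 L

Alkalinity to neutralize: (145 − 101) = 44 mg/L as CaCO₃ × 17,400 L = 765.6 g as CaCO₃.
Equivalents of H⁺ required: 765.6 ÷ 50 g/eq = 15.31 eq = 15.31 mol HCl.
Mass of HCl: 15.31 × 36.5 = 558.9 g.
Mass of 31.5% solution: 558.9 / 0.315 = 1774 g.
Volume: 1774 g ÷ 1.11 g/mL = 1598 mL.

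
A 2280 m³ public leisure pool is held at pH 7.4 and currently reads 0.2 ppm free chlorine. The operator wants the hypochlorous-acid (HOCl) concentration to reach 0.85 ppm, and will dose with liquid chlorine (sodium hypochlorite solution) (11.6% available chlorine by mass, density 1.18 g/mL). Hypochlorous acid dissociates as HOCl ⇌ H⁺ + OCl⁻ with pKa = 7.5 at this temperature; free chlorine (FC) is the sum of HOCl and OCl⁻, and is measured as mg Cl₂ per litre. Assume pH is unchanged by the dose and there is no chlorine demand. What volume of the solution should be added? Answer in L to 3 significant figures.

22.1 L

Volume: 2280 m³ = 2,280,000 L.
[OCl⁻]/[HOCl] = 10^(pH − pKa) = 10^(7.4 − 7.5) = 0.7943; fraction as HOCl = 1/(1 + 0.7943) = 0.5573.
Free chlorine required for 0.85 ppm HOCl: 0.85 / 0.5573 = 1.525 ppm.
FC to add: 1.525 − 0.2 = 1.325 mg/L as Cl₂.
Cl₂ equivalent: 1.325 mg/L × 2,280,000 L = 3021 g.
Product at 11.6% available Cl: 3021 / 0.116 = 26,050 g.
Volume: 26,050 g ÷ 1.18 g/mL = 22,070 mL.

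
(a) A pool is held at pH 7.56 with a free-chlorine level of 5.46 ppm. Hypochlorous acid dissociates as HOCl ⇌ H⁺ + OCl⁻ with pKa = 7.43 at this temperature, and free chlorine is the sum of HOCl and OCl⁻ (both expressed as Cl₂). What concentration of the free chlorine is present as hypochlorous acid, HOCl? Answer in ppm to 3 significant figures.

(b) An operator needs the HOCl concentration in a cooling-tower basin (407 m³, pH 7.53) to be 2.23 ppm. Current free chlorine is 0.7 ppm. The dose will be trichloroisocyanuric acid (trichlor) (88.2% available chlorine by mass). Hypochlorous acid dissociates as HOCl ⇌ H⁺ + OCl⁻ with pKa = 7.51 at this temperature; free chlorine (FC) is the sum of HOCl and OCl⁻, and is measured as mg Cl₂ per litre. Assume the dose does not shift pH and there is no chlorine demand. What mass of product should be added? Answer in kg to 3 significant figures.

(a) [OCl⁻]/[HOCl] = 10^(pH − pKa) = 10^(7.56 − 7.43) = 10^0.13 = 1.349.
(a) Fraction as HOCl = 1 / (1 + 1.349) = 0.4257.
(a) HOCl = 0.4257 × 5.46 ppm = 2.324 ppm.

(b) Volume: 407 m³ = 407,000 L.
(b) [OCl⁻]/[HOCl] = 10^(pH − pKa) = 10^(7.53 − 7.51) = 1.047; fraction as HOCl = 1/(1 + 1.047) = 0.4885.
(b) Free chlorine required for 2.23 ppm HOCl: 2.23 / 0.4885 = 4.565 ppm.
(b) FC to add: 4.565 − 0.7 = 3.865 mg/L as Cl₂.
(b) Cl₂ equivalent: 3.865 mg/L × 407,000 L = 1573 g.
(b) Product at 88.2% available Cl: 1573 / 0.882 = 1784 g.

(a) 2.32 ppm; (b) 1.78 kg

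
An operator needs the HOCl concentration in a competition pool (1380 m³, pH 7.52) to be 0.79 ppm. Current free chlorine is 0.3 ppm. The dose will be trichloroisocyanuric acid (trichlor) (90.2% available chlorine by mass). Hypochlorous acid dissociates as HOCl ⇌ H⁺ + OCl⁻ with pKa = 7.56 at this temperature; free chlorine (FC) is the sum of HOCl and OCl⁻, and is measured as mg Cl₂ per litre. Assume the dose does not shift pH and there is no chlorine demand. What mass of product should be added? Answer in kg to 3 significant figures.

Volume: 1380 m³ = 1,380,000 L.
[OCl⁻]/[HOCl] = 10^(pH − pKa) = 10^(7.52 − 7.56) = 0.912; fraction as HOCl = 1/(1 + 0.912) = 0.523.
Free chlorine required for 0.79 ppm HOCl: 0.79 / 0.523 = 1.51 ppm.
FC to add: 1.51 − 0.3 = 1.21 mg/L as Cl₂.
Cl₂ equivalent: 1.21 mg/L × 1,380,000 L = 1670 g.
Product at 90.2% available Cl: 1670 / 0.902 = 1852 g.

1.85 kg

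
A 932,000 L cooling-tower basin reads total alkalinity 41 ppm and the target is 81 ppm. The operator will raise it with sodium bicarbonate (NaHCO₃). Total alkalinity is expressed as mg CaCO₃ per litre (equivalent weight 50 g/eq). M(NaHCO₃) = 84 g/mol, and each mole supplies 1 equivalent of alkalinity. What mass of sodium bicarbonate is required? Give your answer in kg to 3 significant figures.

62.6 kg

Alkalinity to add: (81 − 41) = 40 mg/L as CaCO₃ × 932,000 L = 37,280 g as CaCO₃.
Equivalents: 37,280 g ÷ 50 g/eq = 745.6 eq.
NaHCO₃ supplies 1 eq per mole → 745.6 mol.
Mass: 745.6 mol × 84 g/mol = 62,630 g.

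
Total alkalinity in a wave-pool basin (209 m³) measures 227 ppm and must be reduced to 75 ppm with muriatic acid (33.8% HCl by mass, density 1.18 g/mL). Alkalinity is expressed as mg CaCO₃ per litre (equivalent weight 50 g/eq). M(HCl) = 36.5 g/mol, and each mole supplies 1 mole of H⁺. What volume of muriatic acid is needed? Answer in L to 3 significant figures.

58.1 L

Volume: 209 m³ = 209,000 L.
Alkalinity to neutralize: (227 − 75) = 152 mg/L as CaCO₃ × 209,000 L = 31,770 g as CaCO₃.
Equivalents of H⁺ required: 31,770 ÷ 50 g/eq = 635.4 eq = 635.4 mol HCl.
Mass of HCl: 635.4 × 36.5 = 23,190 g.
Mass of 33.8% solution: 23,190 / 0.338 = 68,610 g.
Volume: 68,610 g ÷ 1.18 g/mL = 58,150 mL.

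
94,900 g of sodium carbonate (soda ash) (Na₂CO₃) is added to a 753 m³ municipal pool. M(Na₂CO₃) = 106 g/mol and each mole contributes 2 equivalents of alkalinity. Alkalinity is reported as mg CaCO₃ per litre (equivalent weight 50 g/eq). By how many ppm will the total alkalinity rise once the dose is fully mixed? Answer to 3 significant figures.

119 ppm

Volume: 753 m³ = 753,000 L.
Moles of Na₂CO₃: 94,900 g ÷ 106 g/mol = 895.3 mol → 1791 eq of alkalinity.
As CaCO₃: 1791 eq × 50 g/eq = 89,530 g.
Rise: 89,530 g / 753,000 L × 1000 = 118.9 mg/L.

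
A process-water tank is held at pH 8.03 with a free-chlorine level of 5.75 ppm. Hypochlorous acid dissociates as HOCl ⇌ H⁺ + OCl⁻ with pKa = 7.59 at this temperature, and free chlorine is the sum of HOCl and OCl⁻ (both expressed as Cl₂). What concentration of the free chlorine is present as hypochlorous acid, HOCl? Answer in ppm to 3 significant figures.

[OCl⁻]/[HOCl] = 10^(pH − pKa) = 10^(8.03 − 7.59) = 10^0.44 = 2.754.
Fraction as HOCl = 1 / (1 + 2.754) = 0.2664.
HOCl = 0.2664 × 5.75 ppm = 1.532 ppm.

1.53 ppm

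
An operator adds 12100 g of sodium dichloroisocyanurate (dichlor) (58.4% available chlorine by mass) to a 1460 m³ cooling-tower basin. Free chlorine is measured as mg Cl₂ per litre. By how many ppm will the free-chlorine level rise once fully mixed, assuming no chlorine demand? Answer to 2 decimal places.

Volume: 1460 m³ = 1,460,000 L.
Available chlorine delivered: 12,100 g × 0.584 = 7066 g as Cl₂.
Concentration rise: 7066 g / 1,460,000 L = 4.84 mg/L = 4.84 ppm.

4.84 ppm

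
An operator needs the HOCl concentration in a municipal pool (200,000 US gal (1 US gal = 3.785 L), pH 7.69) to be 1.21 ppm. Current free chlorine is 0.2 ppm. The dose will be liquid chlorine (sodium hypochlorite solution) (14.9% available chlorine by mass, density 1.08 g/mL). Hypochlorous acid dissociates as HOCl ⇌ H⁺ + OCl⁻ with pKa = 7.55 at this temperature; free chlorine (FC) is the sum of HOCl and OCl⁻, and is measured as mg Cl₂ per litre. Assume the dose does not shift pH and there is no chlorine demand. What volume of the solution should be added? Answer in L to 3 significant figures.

12.6 L

Volume: 200,000 US gal × 3.785 L/gal = 757,000 L.
[OCl⁻]/[HOCl] = 10^(pH − pKa) = 10^(7.69 − 7.55) = 1.38; fraction as HOCl = 1/(1 + 1.38) = 0.4201.
Free chlorine required for 1.21 ppm HOCl: 1.21 / 0.4201 = 2.88 ppm.
FC to add: 2.88 − 0.2 = 2.68 mg/L as Cl₂.
Cl₂ equivalent: 2.68 mg/L × 757,000 L = 2029 g.
Product at 14.9% available Cl: 2029 / 0.149 = 13,620 g.
Volume: 13,620 g ÷ 1.08 g/mL = 12,610 mL.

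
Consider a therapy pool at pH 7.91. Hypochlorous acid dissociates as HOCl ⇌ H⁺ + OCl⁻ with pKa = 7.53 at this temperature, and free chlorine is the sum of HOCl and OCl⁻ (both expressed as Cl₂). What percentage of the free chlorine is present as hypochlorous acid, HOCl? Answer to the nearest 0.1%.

29.4%

[OCl⁻]/[HOCl] = 10^(pH − pKa) = 10^(7.91 − 7.53) = 10^0.38 = 2.399.
Fraction as HOCl = 1 / (1 + 2.399) = 0.2942.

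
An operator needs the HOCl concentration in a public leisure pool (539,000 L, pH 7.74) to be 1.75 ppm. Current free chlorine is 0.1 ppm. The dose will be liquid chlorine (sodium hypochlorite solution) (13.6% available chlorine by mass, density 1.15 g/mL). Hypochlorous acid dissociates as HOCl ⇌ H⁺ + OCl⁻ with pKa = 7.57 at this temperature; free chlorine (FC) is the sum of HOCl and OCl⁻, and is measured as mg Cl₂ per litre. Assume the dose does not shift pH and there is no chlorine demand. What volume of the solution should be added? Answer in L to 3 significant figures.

[OCl⁻]/[HOCl] = 10^(pH − pKa) = 10^(7.74 − 7.57) = 1.479; fraction as HOCl = 1/(1 + 1.479) = 0.4034.
Free chlorine required for 1.75 ppm HOCl: 1.75 / 0.4034 = 4.338 ppm.
FC to add: 4.338 − 0.1 = 4.238 mg/L as Cl₂.
Cl₂ equivalent: 4.238 mg/L × 539,000 L = 2285 g.
Product at 13.6% available Cl: 2285 / 0.136 = 16,800 g.
Volume: 16,800 g ÷ 1.15 g/mL = 14,610 mL.

14.6 L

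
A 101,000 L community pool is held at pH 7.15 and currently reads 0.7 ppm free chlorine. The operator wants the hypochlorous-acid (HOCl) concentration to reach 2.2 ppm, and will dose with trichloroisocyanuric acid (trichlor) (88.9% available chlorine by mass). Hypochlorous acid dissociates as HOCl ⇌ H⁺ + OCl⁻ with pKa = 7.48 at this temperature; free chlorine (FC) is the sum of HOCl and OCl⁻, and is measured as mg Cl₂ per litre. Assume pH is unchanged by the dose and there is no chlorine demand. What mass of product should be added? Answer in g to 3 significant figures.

[OCl⁻]/[HOCl] = 10^(pH − pKa) = 10^(7.15 − 7.48) = 0.4677; fraction as HOCl = 1/(1 + 0.4677) = 0.6813.
Free chlorine required for 2.2 ppm HOCl: 2.2 / 0.6813 = 3.229 ppm.
FC to add: 3.229 − 0.7 = 2.529 mg/L as Cl₂.
Cl₂ equivalent: 2.529 mg/L × 101,000 L = 255.4 g.
Product at 88.9% available Cl: 255.4 / 0.889 = 287.3 g.

287 g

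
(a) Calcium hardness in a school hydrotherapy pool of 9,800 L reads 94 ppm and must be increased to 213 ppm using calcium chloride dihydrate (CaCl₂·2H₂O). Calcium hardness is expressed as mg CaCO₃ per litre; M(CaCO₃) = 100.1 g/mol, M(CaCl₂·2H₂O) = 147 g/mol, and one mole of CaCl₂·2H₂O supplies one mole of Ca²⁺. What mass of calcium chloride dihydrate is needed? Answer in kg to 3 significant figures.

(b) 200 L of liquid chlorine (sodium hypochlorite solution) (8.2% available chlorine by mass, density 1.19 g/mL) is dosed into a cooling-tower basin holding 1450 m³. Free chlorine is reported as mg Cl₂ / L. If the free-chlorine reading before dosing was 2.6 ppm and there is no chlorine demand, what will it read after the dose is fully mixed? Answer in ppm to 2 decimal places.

(a) 1.71 kg; (b) 16.06 ppm

(a) Hardness to add: (213 − 94) = 119 mg/L as CaCO₃ × 9,800 L = 1166 g as CaCO₃.
(a) Moles of Ca²⁺ (1 mol Ca²⁺ ≡ 1 mol CaCO₃): 1166 / 100.1 g/mol = 11.65 mol.
(a) Mass of CaCl₂·2H₂O: 11.65 × 147 = 1713 g.

(b) Volume: 1450 m³ = 1,450,000 L.
(b) Mass of solution: 200 L × 1000 mL/L × 1.19 g/mL = 238,000 g.
(b) Available chlorine delivered: 238,000 g × 0.082 = 19,520 g as Cl₂.
(b) Concentration rise: 19,520 g / 1,450,000 L = 13.46 mg/L = 13.46 ppm.
(b) Final FC: 2.6 + 13.46 = 16.06 ppm.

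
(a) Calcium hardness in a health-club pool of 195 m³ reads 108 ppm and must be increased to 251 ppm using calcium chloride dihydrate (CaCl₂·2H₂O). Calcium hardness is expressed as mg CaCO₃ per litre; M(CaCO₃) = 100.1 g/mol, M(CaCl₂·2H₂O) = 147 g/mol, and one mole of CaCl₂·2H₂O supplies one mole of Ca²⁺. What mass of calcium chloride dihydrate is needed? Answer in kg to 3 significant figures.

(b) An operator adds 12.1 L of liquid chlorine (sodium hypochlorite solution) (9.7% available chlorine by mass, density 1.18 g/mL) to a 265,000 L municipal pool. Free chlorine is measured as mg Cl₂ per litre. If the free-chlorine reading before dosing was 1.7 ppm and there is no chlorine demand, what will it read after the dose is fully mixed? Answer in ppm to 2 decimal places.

(a) Volume: 195 m³ = 195,000 L.
(a) Hardness to add: (251 − 108) = 143 mg/L as CaCO₃ × 195,000 L = 27,880 g as CaCO₃.
(a) Moles of Ca²⁺ (1 mol Ca²⁺ ≡ 1 mol CaCO₃): 27,880 / 100.1 g/mol = 278.6 mol.
(a) Mass of CaCl₂·2H₂O: 278.6 × 147 = 40,950 g.

(b) Mass of solution: 12.1 L × 1000 mL/L × 1.18 g/mL = 14,280 g.
(b) Available chlorine delivered: 14,280 g × 0.097 = 1385 g as Cl₂.
(b) Concentration rise: 1385 g / 265,000 L = 5.226 mg/L = 5.23 ppm.
(b) Final FC: 1.7 + 5.23 = 6.93 ppm.

(a) 41.0 kg; (b) 6.93 ppm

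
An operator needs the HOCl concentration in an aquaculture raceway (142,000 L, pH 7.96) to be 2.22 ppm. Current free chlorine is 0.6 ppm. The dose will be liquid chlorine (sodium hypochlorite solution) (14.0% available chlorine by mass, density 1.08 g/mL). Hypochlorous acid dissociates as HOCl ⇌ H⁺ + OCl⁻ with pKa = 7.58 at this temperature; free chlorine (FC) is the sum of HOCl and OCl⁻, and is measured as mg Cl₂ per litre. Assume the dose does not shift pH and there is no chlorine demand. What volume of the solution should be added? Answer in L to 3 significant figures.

[OCl⁻]/[HOCl] = 10^(pH − pKa) = 10^(7.96 − 7.58) = 2.399; fraction as HOCl = 1/(1 + 2.399) = 0.2942.
Free chlorine required for 2.22 ppm HOCl: 2.22 / 0.2942 = 7.545 ppm.
FC to add: 7.545 − 0.6 = 6.945 mg/L as Cl₂.
Cl₂ equivalent: 6.945 mg/L × 142,000 L = 986.2 g.
Product at 14.0% available Cl: 986.2 / 0.14 = 7045 g.
Volume: 7045 g ÷ 1.08 g/mL = 6523 mL.

6.52 L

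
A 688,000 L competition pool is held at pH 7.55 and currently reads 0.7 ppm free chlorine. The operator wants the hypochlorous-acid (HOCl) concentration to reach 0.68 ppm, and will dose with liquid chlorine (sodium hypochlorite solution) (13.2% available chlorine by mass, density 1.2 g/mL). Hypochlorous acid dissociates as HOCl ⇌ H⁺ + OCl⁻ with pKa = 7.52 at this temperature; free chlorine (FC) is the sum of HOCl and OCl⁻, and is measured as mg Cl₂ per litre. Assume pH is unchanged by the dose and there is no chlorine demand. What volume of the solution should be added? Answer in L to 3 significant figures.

3.08 L

[OCl⁻]/[HOCl] = 10^(pH − pKa) = 10^(7.55 − 7.52) = 1.072; fraction as HOCl = 1/(1 + 1.072) = 0.4827.
Free chlorine required for 0.68 ppm HOCl: 0.68 / 0.4827 = 1.409 ppm.
FC to add: 1.409 − 0.7 = 0.7086 mg/L as Cl₂.
Cl₂ equivalent: 0.7086 mg/L × 688,000 L = 487.5 g.
Product at 13.2% available Cl: 487.5 / 0.132 = 3693 g.
Volume: 3693 g ÷ 1.2 g/mL = 3078 mL.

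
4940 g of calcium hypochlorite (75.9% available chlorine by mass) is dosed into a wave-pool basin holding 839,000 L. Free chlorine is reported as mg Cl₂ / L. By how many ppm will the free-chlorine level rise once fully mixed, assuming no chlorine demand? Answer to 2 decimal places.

Available chlorine delivered: 4940 g × 0.759 = 3749 g as Cl₂.
Concentration rise: 3749 g / 839,000 L = 4.469 mg/L = 4.47 ppm.

4.47 ppm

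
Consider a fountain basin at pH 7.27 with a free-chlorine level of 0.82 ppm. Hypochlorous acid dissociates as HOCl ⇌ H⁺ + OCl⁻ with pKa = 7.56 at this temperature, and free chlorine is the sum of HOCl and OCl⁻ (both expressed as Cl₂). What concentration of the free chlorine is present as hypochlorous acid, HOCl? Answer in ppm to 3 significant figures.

[OCl⁻]/[HOCl] = 10^(pH − pKa) = 10^(7.27 − 7.56) = 10^-0.29 = 0.5129.
Fraction as HOCl = 1 / (1 + 0.5129) = 0.661.
HOCl = 0.661 × 0.82 ppm = 0.542 ppm.

0.542 ppm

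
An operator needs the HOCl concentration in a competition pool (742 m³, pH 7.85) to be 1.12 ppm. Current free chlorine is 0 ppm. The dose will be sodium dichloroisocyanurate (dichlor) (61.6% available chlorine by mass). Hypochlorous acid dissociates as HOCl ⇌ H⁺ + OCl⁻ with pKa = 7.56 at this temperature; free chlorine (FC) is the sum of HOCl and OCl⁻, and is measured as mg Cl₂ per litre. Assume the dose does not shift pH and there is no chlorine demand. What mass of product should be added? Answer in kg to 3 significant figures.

3.98 kg

Volume: 742 m³ = 742,000 L.
[OCl⁻]/[HOCl] = 10^(pH − pKa) = 10^(7.85 − 7.56) = 1.95; fraction as HOCl = 1/(1 + 1.95) = 0.339.
Free chlorine required for 1.12 ppm HOCl: 1.12 / 0.339 = 3.304 ppm.
FC to add: 3.304 − 0 = 3.304 mg/L as Cl₂.
Cl₂ equivalent: 3.304 mg/L × 742,000 L = 2451 g.
Product at 61.6% available Cl: 2451 / 0.616 = 3980 g.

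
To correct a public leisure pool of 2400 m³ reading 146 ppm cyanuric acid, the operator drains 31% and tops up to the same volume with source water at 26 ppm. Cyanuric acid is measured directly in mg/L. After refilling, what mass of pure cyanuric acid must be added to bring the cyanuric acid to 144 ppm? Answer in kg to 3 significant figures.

Volume: 2400 m³ = 2,400,000 L.
After draining 31% and refilling: 146 × 0.69 + 26 × 0.31 = 108.8 ppm.
Deficit to target: 144 − 108.8 = 35.2 mg/L.
Mass: 35.2 mg/L × 2,400,000 L = 84,480 g cyanuric acid.

84.5 kg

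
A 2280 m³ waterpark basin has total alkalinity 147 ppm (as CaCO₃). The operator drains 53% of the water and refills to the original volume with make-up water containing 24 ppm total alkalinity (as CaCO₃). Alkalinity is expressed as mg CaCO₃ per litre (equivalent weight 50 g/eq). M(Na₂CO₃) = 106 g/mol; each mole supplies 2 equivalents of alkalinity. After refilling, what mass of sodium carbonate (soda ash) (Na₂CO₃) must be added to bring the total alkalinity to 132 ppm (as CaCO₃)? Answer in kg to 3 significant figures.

Volume: 2280 m³ = 2,280,000 L.
After draining 53% and refilling: 147 × 0.47 + 24 × 0.53 = 81.81 ppm.
Deficit to target: 132 − 81.81 = 50.19 mg/L.
As CaCO₃: 50.19 mg/L × 2,280,000 L = 114,400 g; ÷ 50 g/eq ÷ 2 = 1144 mol Na₂CO₃.
Mass: 1144 × 106 = 121,300 g.

121 kg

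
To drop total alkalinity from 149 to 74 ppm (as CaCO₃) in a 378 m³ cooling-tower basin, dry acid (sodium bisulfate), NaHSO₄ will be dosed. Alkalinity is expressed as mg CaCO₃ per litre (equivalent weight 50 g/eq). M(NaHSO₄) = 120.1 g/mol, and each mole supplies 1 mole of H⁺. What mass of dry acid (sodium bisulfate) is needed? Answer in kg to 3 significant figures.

Volume: 378 m³ = 378,000 L.
Alkalinity to neutralize: (149 − 74) = 75 mg/L as CaCO₃ × 378,000 L = 28,350 g as CaCO₃.
Equivalents of H⁺ required: 28,350 ÷ 50 g/eq = 567 eq = 567 mol NaHSO₄.
Mass of NaHSO₄: 567 × 120.1 = 68,100 g.

68.1 kg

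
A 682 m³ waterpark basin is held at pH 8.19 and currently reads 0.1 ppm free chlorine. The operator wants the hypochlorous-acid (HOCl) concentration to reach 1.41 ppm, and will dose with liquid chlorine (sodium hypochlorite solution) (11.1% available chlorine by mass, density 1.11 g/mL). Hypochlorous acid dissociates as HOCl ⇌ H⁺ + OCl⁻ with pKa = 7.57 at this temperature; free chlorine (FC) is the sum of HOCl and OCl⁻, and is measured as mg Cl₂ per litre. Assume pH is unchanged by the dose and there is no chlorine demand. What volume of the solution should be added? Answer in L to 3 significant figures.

39.8 L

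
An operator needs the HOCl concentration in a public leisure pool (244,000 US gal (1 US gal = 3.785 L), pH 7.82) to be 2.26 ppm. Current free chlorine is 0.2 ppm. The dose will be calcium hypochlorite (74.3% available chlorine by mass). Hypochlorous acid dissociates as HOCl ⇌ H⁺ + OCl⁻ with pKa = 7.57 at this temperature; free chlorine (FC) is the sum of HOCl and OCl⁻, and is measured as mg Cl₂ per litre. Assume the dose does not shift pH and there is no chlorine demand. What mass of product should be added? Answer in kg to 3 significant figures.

Volume: 244,000 US gal × 3.785 L/gal = 923,540 L.
[OCl⁻]/[HOCl] = 10^(pH − pKa) = 10^(7.82 − 7.57) = 1.778; fraction as HOCl = 1/(1 + 1.778) = 0.3599.
Free chlorine required for 2.26 ppm HOCl: 2.26 / 0.3599 = 6.279 ppm.
FC to add: 6.279 − 0.2 = 6.079 mg/L as Cl₂.
Cl₂ equivalent: 6.079 mg/L × 923,540 L = 5614 g.
Product at 74.3% available Cl: 5614 / 0.743 = 7556 g.

7.56 kg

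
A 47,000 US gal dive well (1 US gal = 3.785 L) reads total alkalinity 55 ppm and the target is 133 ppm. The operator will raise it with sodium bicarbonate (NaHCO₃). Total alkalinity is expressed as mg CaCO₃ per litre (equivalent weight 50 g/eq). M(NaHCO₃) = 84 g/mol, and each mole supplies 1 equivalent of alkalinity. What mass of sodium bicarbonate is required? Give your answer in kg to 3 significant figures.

Volume: 47,000 US gal × 3.785 L/gal = 177,895 L.
Alkalinity to add: (133 − 55) = 78 mg/L as CaCO₃ × 177,895 L = 13,880 g as CaCO₃.
Equivalents: 13,880 g ÷ 50 g/eq = 277.5 eq.
NaHCO₃ supplies 1 eq per mole → 277.5 mol.
Mass: 277.5 mol × 84 g/mol = 23,310 g.

23.3 kg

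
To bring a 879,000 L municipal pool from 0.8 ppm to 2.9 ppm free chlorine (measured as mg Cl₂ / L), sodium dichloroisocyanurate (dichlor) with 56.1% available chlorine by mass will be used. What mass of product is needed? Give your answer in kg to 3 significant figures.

3.29 kg

Chlorine deficit: 2.9 − 0.8 = 2.1 ppm = 2.1 mg/L as Cl₂.
Cl₂ equivalent needed: 2.1 mg/L × 879,000 L = 1,846,000 mg = 1846 g.
Product at 56.1% available chlorine: 1846 / 0.561 = 3290 g.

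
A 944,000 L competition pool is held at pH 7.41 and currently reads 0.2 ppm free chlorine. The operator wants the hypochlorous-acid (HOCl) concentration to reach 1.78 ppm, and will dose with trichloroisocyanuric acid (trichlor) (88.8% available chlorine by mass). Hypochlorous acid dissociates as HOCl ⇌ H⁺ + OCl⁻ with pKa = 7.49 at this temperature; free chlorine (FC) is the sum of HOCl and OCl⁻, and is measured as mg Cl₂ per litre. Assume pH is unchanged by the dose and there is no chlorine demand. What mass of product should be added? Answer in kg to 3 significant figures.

3.25 kg

[OCl⁻]/[HOCl] = 10^(pH − pKa) = 10^(7.41 − 7.49) = 0.8318; fraction as HOCl = 1/(1 + 0.8318) = 0.5459.
Free chlorine required for 1.78 ppm HOCl: 1.78 / 0.5459 = 3.261 ppm.
FC to add: 3.261 − 0.2 = 3.061 mg/L as Cl₂.
Cl₂ equivalent: 3.061 mg/L × 944,000 L = 2889 g.
Product at 88.8% available Cl: 2889 / 0.888 = 3254 g.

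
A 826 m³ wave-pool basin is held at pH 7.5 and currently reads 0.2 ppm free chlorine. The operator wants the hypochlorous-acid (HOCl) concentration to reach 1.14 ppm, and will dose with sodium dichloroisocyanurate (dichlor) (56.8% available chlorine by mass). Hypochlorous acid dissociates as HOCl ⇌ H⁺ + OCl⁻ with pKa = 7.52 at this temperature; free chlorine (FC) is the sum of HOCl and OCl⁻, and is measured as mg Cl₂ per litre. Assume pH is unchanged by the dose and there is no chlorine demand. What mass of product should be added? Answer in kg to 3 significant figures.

2.95 kg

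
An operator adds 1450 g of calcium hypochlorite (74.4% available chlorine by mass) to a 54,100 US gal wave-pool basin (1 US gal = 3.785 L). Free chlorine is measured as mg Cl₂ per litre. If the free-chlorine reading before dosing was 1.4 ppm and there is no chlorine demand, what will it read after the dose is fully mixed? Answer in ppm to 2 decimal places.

Volume: 54,100 US gal × 3.785 L/gal = 204,768 L.
Available chlorine delivered: 1450 g × 0.744 = 1079 g as Cl₂.
Concentration rise: 1079 g / 204,768 L = 5.268 mg/L = 5.27 ppm.
Final FC: 1.4 + 5.27 = 6.67 ppm.

6.67 ppm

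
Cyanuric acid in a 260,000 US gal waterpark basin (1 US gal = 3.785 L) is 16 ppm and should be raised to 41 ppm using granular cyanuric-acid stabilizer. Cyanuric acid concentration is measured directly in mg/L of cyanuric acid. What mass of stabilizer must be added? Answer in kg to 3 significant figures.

24.6 kg

Volume: 260,000 US gal × 3.785 L/gal = 984,100 L.
CYA to add: (41 − 16) = 25 mg/L × 984,100 L = 24,600 g cyanuric acid.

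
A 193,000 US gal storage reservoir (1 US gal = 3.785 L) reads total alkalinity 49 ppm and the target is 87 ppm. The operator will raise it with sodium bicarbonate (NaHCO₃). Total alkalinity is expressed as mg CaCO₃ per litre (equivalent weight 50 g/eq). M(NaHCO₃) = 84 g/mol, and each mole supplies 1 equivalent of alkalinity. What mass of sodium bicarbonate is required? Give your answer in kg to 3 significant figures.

Volume: 193,000 US gal × 3.785 L/gal = 730,505 L.
Alkalinity to add: (87 − 49) = 38 mg/L as CaCO₃ × 730,505 L = 27,760 g as CaCO₃.
Equivalents: 27,760 g ÷ 50 g/eq = 555.2 eq.
NaHCO₃ supplies 1 eq per mole → 555.2 mol.
Mass: 555.2 mol × 84 g/mol = 46,640 g.

46.6 kg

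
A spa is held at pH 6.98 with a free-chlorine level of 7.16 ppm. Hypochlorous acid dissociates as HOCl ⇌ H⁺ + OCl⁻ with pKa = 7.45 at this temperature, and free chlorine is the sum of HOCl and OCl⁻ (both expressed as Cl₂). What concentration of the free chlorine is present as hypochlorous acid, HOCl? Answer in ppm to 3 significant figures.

5.35 ppm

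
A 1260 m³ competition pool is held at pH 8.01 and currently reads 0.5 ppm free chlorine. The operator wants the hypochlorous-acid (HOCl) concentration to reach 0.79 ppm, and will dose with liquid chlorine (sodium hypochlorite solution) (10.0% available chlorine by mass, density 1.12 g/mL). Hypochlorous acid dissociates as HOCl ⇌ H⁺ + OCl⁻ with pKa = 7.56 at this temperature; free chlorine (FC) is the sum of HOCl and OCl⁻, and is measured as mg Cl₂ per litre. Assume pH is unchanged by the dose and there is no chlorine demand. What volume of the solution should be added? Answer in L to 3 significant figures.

28.3 L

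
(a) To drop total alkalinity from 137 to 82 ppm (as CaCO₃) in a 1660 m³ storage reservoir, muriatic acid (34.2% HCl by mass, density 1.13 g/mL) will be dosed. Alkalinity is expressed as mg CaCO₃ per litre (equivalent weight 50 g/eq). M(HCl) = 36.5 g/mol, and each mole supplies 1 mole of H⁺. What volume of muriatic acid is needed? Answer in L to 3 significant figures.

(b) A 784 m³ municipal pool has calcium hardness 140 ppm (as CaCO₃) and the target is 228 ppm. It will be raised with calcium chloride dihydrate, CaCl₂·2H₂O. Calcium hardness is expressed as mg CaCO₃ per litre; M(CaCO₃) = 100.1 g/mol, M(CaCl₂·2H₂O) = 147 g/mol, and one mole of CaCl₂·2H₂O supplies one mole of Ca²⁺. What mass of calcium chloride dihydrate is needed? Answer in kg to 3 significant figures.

(a) 172 L; (b) 101 kg

(a) Volume: 1660 m³ = 1,660,000 L.
(a) Alkalinity to neutralize: (137 − 82) = 55 mg/L as CaCO₃ × 1,660,000 L = 91,300 g as CaCO₃.
(a) Equivalents of H⁺ required: 91,300 ÷ 50 g/eq = 1826 eq = 1826 mol HCl.
(a) Mass of HCl: 1826 × 36.5 = 66,650 g.
(a) Mass of 34.2% solution: 66,650 / 0.342 = 194,900 g.
(a) Volume: 194,900 g ÷ 1.13 g/mL = 172,500 mL.

(b) Volume: 784 m³ = 784,000 L.
(b) Hardness to add: (228 − 140) = 88 mg/L as CaCO₃ × 784,000 L = 68,990 g as CaCO₃.
(b) Moles of Ca²⁺ (1 mol Ca²⁺ ≡ 1 mol CaCO₃): 68,990 / 100.1 g/mol = 689.2 mol.
(b) Mass of CaCl₂·2H₂O: 689.2 × 147 = 101,300 g.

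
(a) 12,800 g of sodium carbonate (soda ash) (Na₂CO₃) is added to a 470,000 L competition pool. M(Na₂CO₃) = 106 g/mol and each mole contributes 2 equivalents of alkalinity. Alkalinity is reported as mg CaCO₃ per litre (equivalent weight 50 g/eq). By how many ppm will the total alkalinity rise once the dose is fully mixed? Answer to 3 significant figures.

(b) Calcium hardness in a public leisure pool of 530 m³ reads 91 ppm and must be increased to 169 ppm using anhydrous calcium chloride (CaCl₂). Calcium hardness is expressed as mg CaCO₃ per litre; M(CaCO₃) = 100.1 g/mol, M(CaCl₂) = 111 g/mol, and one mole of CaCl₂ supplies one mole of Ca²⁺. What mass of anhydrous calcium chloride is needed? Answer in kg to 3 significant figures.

(a) 25.7 ppm; (b) 45.8 kg

(a) Moles of Na₂CO₃: 12,800 g ÷ 106 g/mol = 120.8 mol → 241.5 eq of alkalinity.
(a) As CaCO₃: 241.5 eq × 50 g/eq = 12,080 g.
(a) Rise: 12,080 g / 470,000 L × 1000 = 25.69 mg/L.

(b) Volume: 530 m³ = 530,000 L.
(b) Hardness to add: (169 − 91) = 78 mg/L as CaCO₃ × 530,000 L = 41,340 g as CaCO₃.
(b) Moles of Ca²⁺ (1 mol Ca²⁺ ≡ 1 mol CaCO₃): 41,340 / 100.1 g/mol = 413 mol.
(b) Mass of CaCl₂: 413 × 111 = 45,840 g.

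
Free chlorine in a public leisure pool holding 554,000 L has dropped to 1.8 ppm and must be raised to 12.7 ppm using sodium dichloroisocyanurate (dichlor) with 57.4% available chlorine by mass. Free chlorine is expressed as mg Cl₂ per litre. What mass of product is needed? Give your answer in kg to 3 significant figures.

10.5 kg

Chlorine deficit: 12.7 − 1.8 = 10.9 ppm = 10.9 mg/L as Cl₂.
Cl₂ equivalent needed: 10.9 mg/L × 554,000 L = 6,039,000 mg = 6039 g.
Product at 57.4% available chlorine: 6039 / 0.574 = 10,520 g.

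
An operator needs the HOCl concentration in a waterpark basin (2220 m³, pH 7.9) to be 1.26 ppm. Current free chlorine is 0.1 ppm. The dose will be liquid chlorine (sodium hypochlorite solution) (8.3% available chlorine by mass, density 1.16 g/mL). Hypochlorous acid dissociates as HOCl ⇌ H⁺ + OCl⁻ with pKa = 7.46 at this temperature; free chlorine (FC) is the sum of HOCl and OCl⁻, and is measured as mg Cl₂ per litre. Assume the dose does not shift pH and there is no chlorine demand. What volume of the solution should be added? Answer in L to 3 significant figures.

Volume: 2220 m³ = 2,220,000 L.
[OCl⁻]/[HOCl] = 10^(pH − pKa) = 10^(7.9 − 7.46) = 2.754; fraction as HOCl = 1/(1 + 2.754) = 0.2664.
Free chlorine required for 1.26 ppm HOCl: 1.26 / 0.2664 = 4.73 ppm.
FC to add: 4.73 − 0.1 = 4.63 mg/L as Cl₂.
Cl₂ equivalent: 4.63 mg/L × 2,220,000 L = 10,280 g.
Product at 8.3% available Cl: 10,280 / 0.083 = 123,800 g.
Volume: 123,800 g ÷ 1.16 g/mL = 106,800 mL.

107 L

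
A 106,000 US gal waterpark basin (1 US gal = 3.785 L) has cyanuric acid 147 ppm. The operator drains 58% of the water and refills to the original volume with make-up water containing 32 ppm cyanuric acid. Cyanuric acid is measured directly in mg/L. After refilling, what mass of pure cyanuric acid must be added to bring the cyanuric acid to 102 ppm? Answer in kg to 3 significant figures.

Volume: 106,000 US gal × 3.785 L/gal = 401,210 L.
After draining 58% and refilling: 147 × 0.42 + 32 × 0.58 = 80.3 ppm.
Deficit to target: 102 − 80.3 = 21.7 mg/L.
Mass: 21.7 mg/L × 401,210 L = 8706 g cyanuric acid.

8.71 kg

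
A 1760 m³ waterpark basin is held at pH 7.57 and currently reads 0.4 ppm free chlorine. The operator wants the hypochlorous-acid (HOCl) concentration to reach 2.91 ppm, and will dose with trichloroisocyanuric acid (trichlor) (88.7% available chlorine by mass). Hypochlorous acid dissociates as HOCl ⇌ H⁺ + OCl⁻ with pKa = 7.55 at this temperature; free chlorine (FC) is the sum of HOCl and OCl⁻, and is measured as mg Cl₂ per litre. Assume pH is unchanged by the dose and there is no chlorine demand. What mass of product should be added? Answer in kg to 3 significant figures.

Volume: 1760 m³ = 1,760,000 L.
[OCl⁻]/[HOCl] = 10^(pH − pKa) = 10^(7.57 − 7.55) = 1.047; fraction as HOCl = 1/(1 + 1.047) = 0.4885.
Free chlorine required for 2.91 ppm HOCl: 2.91 / 0.4885 = 5.957 ppm.
FC to add: 5.957 − 0.4 = 5.557 mg/L as Cl₂.
Cl₂ equivalent: 5.557 mg/L × 1,760,000 L = 9781 g.
Product at 88.7% available Cl: 9781 / 0.887 = 11,030 g.

11.0 kg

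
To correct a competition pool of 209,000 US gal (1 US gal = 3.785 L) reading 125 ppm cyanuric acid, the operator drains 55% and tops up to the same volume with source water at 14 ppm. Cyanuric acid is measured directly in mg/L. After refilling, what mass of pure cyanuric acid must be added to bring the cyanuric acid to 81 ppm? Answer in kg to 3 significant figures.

Volume: 209,000 US gal × 3.785 L/gal = 791,065 L.
After draining 55% and refilling: 125 × 0.45 + 14 × 0.55 = 63.95 ppm.
Deficit to target: 81 − 63.95 = 17.05 mg/L.
Mass: 17.05 mg/L × 791,065 L = 13,490 g cyanuric acid.

13.5 kg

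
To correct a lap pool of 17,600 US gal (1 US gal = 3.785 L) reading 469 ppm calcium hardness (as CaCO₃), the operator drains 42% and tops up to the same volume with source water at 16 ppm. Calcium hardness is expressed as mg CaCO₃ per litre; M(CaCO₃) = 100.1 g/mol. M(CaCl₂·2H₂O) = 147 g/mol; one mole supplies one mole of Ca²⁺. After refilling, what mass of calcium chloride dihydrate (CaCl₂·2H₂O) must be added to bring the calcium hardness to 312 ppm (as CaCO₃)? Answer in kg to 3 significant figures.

3.25 kg

Volume: 17,600 US gal × 3.785 L/gal = 66,616 L.
After draining 42% and refilling: 469 × 0.58 + 16 × 0.42 = 278.74 ppm.
Deficit to target: 312 − 278.74 = 33.26 mg/L.
As CaCO₃: 33.26 mg/L × 66,616 L = 2216 g; ÷ 100.1 = 22.13 mol Ca²⁺.
Mass: 22.13 × 147 = 3254 g.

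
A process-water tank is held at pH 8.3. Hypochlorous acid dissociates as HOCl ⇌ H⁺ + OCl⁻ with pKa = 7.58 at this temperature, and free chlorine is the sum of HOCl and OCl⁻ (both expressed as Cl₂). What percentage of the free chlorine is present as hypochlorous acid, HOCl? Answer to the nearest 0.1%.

16.0%

[OCl⁻]/[HOCl] = 10^(pH − pKa) = 10^(8.3 − 7.58) = 10^0.72 = 5.248.
Fraction as HOCl = 1 / (1 + 5.248) = 0.16.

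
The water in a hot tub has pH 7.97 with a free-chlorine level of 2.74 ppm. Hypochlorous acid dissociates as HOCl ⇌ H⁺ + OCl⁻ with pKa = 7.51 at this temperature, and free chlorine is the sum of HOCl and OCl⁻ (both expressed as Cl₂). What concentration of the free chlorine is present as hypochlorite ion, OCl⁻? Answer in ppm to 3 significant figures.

2.03 ppm

[OCl⁻]/[HOCl] = 10^(pH − pKa) = 10^(7.97 − 7.51) = 10^0.46 = 2.884.
Fraction as HOCl = 1 / (1 + 2.884) = 0.2575.
OCl⁻ = (1 − 0.2575) × 2.74 ppm = 2.035 ppm.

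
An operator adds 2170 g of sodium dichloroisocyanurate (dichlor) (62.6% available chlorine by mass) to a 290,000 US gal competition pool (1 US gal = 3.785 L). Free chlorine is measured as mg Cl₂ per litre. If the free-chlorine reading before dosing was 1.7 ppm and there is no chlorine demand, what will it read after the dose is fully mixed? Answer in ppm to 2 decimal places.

2.94 ppm

Volume: 290,000 US gal × 3.785 L/gal = 1,097,650 L.
Available chlorine delivered: 2170 g × 0.626 = 1358 g as Cl₂.
Concentration rise: 1358 g / 1,097,650 L = 1.238 mg/L = 1.24 ppm.
Final FC: 1.7 + 1.24 = 2.94 ppm.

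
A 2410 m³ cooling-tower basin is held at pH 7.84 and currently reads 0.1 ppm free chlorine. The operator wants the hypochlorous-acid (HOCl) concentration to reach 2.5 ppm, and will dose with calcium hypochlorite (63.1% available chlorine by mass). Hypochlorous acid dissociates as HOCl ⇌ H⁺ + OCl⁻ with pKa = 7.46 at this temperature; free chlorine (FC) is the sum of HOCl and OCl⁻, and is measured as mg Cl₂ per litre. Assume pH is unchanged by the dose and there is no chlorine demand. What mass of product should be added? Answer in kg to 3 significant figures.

32.1 kg

Volume: 2410 m³ = 2,410,000 L.
[OCl⁻]/[HOCl] = 10^(pH − pKa) = 10^(7.84 − 7.46) = 2.399; fraction as HOCl = 1/(1 + 2.399) = 0.2942.
Free chlorine required for 2.5 ppm HOCl: 2.5 / 0.2942 = 8.497 ppm.
FC to add: 8.497 − 0.1 = 8.397 mg/L as Cl₂.
Cl₂ equivalent: 8.397 mg/L × 2,410,000 L = 20,240 g.
Product at 63.1% available Cl: 20,240 / 0.631 = 32,070 g.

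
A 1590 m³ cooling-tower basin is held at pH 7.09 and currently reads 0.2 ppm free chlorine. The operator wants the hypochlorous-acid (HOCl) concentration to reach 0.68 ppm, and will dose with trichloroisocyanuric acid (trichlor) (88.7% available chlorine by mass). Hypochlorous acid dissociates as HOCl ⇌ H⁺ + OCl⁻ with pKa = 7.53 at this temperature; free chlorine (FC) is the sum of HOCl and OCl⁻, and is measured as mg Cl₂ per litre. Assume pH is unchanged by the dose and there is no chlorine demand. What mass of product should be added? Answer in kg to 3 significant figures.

1.30 kg

Volume: 1590 m³ = 1,590,000 L.
[OCl⁻]/[HOCl] = 10^(pH − pKa) = 10^(7.09 − 7.53) = 0.3631; fraction as HOCl = 1/(1 + 0.3631) = 0.7336.
Free chlorine required for 0.68 ppm HOCl: 0.68 / 0.7336 = 0.9269 ppm.
FC to add: 0.9269 − 0.2 = 0.7269 mg/L as Cl₂.
Cl₂ equivalent: 0.7269 mg/L × 1,590,000 L = 1156 g.
Product at 88.7% available Cl: 1156 / 0.887 = 1303 g.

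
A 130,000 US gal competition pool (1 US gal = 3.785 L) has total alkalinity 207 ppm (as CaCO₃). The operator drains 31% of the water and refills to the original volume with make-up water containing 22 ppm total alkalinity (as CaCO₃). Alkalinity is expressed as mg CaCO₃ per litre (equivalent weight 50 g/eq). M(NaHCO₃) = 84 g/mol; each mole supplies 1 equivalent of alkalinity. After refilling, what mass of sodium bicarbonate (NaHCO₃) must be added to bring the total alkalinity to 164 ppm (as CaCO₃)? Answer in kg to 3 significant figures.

11.9 kg

Volume: 130,000 US gal × 3.785 L/gal = 492,050 L.
After draining 31% and refilling: 207 × 0.69 + 22 × 0.31 = 149.65 ppm.
Deficit to target: 164 − 149.65 = 14.35 mg/L.
As CaCO₃: 14.35 mg/L × 492,050 L = 7061 g; ÷ 50 g/eq ÷ 1 = 141.2 mol NaHCO₃.
Mass: 141.2 × 84 = 11,860 g.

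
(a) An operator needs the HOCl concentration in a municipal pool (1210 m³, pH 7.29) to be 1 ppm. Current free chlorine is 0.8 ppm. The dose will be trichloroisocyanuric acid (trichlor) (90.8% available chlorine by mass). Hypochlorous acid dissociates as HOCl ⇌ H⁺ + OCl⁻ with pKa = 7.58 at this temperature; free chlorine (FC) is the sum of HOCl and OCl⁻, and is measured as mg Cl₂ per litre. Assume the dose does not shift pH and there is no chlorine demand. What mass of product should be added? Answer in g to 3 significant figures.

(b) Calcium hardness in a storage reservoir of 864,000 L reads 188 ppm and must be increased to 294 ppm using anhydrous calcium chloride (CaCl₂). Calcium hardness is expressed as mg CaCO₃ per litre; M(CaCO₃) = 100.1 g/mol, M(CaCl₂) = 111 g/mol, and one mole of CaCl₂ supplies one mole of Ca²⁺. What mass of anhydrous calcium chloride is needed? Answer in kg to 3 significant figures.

(a) 950 g; (b) 102 kg

(a) Volume: 1210 m³ = 1,210,000 L.
(a) [OCl⁻]/[HOCl] = 10^(pH − pKa) = 10^(7.29 − 7.58) = 0.5129; fraction as HOCl = 1/(1 + 0.5129) = 0.661.
(a) Free chlorine required for 1 ppm HOCl: 1 / 0.661 = 1.513 ppm.
(a) FC to add: 1.513 − 0.8 = 0.7129 mg/L as Cl₂.
(a) Cl₂ equivalent: 0.7129 mg/L × 1,210,000 L = 862.6 g.
(a) Product at 90.8% available Cl: 862.6 / 0.908 = 950 g.

(b) Hardness to add: (294 − 188) = 106 mg/L as CaCO₃ × 864,000 L = 91,580 g as CaCO₃.
(b) Moles of Ca²⁺ (1 mol Ca²⁺ ≡ 1 mol CaCO₃): 91,580 / 100.1 g/mol = 914.9 mol.
(b) Mass of CaCl₂: 914.9 × 111 = 101,600 g.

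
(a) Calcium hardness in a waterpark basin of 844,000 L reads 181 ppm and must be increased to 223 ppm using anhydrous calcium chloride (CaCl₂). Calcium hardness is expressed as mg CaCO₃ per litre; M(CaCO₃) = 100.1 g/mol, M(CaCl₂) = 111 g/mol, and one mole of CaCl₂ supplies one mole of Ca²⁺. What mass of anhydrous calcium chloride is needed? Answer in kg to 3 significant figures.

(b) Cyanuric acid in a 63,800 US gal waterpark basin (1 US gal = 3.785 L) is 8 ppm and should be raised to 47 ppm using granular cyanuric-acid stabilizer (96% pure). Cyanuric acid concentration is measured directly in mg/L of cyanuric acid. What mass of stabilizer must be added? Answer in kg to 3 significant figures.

(a) 39.3 kg; (b) 9.81 kg

(a) Hardness to add: (223 − 181) = 42 mg/L as CaCO₃ × 844,000 L = 35,450 g as CaCO₃.
(a) Moles of Ca²⁺ (1 mol Ca²⁺ ≡ 1 mol CaCO₃): 35,450 / 100.1 g/mol = 354.1 mol.
(a) Mass of CaCl₂: 354.1 × 111 = 39,310 g.

(b) Volume: 63,800 US gal × 3.785 L/gal = 241,483 L.
(b) CYA to add: (47 − 8) = 39 mg/L × 241,483 L = 9418 g cyanuric acid.
(b) At 96% purity: 9418 / 0.96 = 9810 g product.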